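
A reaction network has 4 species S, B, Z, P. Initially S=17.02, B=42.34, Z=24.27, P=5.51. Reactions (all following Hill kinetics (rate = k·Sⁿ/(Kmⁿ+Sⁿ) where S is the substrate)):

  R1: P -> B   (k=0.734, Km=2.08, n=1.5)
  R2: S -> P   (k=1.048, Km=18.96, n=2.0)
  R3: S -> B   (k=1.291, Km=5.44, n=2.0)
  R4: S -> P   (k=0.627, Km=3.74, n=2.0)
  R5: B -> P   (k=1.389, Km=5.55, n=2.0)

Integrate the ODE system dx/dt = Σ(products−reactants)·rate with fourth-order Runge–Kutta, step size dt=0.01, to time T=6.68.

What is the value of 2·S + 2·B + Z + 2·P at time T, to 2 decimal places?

Value at T = 154.01

Check how each reaction changes W = 2·S + 2·B + Z + 2·P (weight of products minus weight of reactants):
R1: P -> B: (2·1) − (2·1) = 2 − 2 = 0
R2: S -> P: (2·1) − (2·1) = 2 − 2 = 0
R3: S -> B: (2·1) − (2·1) = 2 − 2 = 0
R4: S -> P: (2·1) − (2·1) = 2 − 2 = 0
R5: B -> P: (2·1) − (2·1) = 2 − 2 = 0
Every reaction leaves W unchanged, so W is conserved and no simulation is needed: W(T) = W(0) = 2·17.02 + 2·42.34 + 24.27 + 2·5.51 = 154.01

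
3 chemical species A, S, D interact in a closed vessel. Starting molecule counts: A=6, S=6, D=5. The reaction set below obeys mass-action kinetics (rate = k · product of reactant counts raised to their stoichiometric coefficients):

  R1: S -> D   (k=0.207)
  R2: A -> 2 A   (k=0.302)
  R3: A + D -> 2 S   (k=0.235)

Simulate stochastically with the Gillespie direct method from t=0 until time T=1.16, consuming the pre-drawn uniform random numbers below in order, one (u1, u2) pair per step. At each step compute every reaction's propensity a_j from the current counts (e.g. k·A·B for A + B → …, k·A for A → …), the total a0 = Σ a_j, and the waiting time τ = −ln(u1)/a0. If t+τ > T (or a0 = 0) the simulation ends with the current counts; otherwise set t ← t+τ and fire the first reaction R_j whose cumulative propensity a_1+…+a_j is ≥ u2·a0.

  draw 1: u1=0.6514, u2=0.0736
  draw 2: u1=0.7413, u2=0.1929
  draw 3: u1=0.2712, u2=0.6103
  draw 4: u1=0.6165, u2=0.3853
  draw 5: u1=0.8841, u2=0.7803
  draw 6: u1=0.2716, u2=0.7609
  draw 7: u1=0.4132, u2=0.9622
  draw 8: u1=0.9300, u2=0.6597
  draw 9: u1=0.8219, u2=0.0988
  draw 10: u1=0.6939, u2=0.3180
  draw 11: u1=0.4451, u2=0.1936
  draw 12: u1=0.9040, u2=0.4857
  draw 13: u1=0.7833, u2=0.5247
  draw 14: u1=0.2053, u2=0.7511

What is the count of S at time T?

S at T = 13

t=0.000: A=6 S=6 D=5
Draw 1: a1=1.242, a2=1.812, a3=7.050, a0=10.104; τ=−ln(0.6514)/10.104=0.042 → t=0.042; u2·a0=0.0736·10.104=0.744 ≤ a1=1.242 → R1 fires; A=6 S=5 D=6
Draw 2: a1=1.035, a2=1.812, a3=8.460, a0=11.307; τ=−ln(0.7413)/11.307=0.026 → t=0.069; u2·a0=0.1929·11.307=2.181; a1=1.035 < 2.181 ≤ a1+a2=2.847 → R2 fires; A=7 S=5 D=6
Draw 3: a1=1.035, a2=2.114, a3=9.870, a0=13.019; τ=−ln(0.2712)/13.019=0.100 → t=0.169; u2·a0=0.6103·13.019=7.945; a1+a2=3.149 < 7.945 ≤ a1+…+a3=13.019 → R3 fires; A=6 S=7 D=5
Draw 4: a1=1.449, a2=1.812, a3=7.050, a0=10.311; τ=−ln(0.6165)/10.311=0.047 → t=0.216; u2·a0=0.3853·10.311=3.973; a1+a2=3.261 < 3.973 ≤ a1+…+a3=10.311 → R3 fires; A=5 S=9 D=4
Draw 5: a1=1.863, a2=1.510, a3=4.700, a0=8.073; τ=−ln(0.8841)/8.073=0.015 → t=0.231; u2·a0=0.7803·8.073=6.299; a1+a2=3.373 < 6.299 ≤ a1+…+a3=8.073 → R3 fires; A=4 S=11 D=3
Draw 6: a1=2.277, a2=1.208, a3=2.820, a0=6.305; τ=−ln(0.2716)/6.305=0.207 → t=0.438; u2·a0=0.7609·6.305=4.797; a1+a2=3.485 < 4.797 ≤ a1+…+a3=6.305 → R3 fires; A=3 S=13 D=2
Draw 7: a1=2.691, a2=0.906, a3=1.410, a0=5.007; τ=−ln(0.4132)/5.007=0.177 → t=0.615; u2·a0=0.9622·5.007=4.818; a1+a2=3.597 < 4.818 ≤ a1+…+a3=5.007 → R3 fires; A=2 S=15 D=1
Draw 8: a1=3.105, a2=0.604, a3=0.470, a0=4.179; τ=−ln(0.9300)/4.179=0.017 → t=0.632; u2·a0=0.6597·4.179=2.757 ≤ a1=3.105 → R1 fires; A=2 S=14 D=2
Draw 9: a1=2.898, a2=0.604, a3=0.940, a0=4.442; τ=−ln(0.8219)/4.442=0.044 → t=0.676; u2·a0=0.0988·4.442=0.439 ≤ a1=2.898 → R1 fires; A=2 S=13 D=3
Draw 10: a1=2.691, a2=0.604, a3=1.410, a0=4.705; τ=−ln(0.6939)/4.705=0.078 → t=0.754; u2·a0=0.3180·4.705=1.496 ≤ a1=2.691 → R1 fires; A=2 S=12 D=4
Draw 11: a1=2.484, a2=0.604, a3=1.880, a0=4.968; τ=−ln(0.4451)/4.968=0.163 → t=0.917; u2·a0=0.1936·4.968=0.962 ≤ a1=2.484 → R1 fires; A=2 S=11 D=5
Draw 12: a1=2.277, a2=0.604, a3=2.350, a0=5.231; τ=−ln(0.9040)/5.231=0.019 → t=0.936; u2·a0=0.4857·5.231=2.541; a1=2.277 < 2.541 ≤ a1+a2=2.881 → R2 fires; A=3 S=11 D=5
Draw 13: a1=2.277, a2=0.906, a3=3.525, a0=6.708; τ=−ln(0.7833)/6.708=0.036 → t=0.972; u2·a0=0.5247·6.708=3.520; a1+a2=3.183 < 3.520 ≤ a1+…+a3=6.708 → R3 fires; A=2 S=13 D=4
Draw 14: a1=2.691, a2=0.604, a3=1.880, a0=5.175; τ=−ln(0.2053)/5.175=0.306 → t=1.278 > T=1.16: stop.
Read off S at T=1.16: 13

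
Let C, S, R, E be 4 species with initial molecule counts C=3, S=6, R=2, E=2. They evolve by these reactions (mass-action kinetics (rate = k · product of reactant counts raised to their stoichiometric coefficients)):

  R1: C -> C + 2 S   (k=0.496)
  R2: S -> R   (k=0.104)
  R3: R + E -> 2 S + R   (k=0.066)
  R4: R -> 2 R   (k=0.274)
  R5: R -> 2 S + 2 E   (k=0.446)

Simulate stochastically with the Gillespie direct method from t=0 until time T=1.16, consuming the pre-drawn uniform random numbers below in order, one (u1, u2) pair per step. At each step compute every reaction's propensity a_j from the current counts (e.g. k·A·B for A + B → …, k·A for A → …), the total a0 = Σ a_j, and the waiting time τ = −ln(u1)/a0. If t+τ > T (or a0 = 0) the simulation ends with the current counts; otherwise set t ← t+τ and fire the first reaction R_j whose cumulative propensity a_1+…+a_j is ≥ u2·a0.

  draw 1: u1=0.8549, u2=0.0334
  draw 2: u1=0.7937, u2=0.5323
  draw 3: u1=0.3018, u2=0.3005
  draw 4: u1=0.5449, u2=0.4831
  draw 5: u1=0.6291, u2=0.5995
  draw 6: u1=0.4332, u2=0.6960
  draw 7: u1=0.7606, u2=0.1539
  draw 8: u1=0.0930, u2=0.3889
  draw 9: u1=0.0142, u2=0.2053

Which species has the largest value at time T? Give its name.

t=0.000: C=3 S=6 R=2 E=2
Draw 1: a1=1.488, a2=0.624, a3=0.264, a4=0.548, a5=0.892, a0=3.816; τ=−ln(0.8549)/3.816=0.041 → t=0.041; u2·a0=0.0334·3.816=0.127 ≤ a1=1.488 → R1 fires; C=3 S=8 R=2 E=2
Draw 2: a1=1.488, a2=0.832, a3=0.264, a4=0.548, a5=0.892, a0=4.024; τ=−ln(0.7937)/4.024=0.057 → t=0.099; u2·a0=0.5323·4.024=2.142; a1=1.488 < 2.142 ≤ a1+a2=2.320 → R2 fires; C=3 S=7 R=3 E=2
Draw 3: a1=1.488, a2=0.728, a3=0.396, a4=0.822, a5=1.338, a0=4.772; τ=−ln(0.3018)/4.772=0.251 → t=0.350; u2·a0=0.3005·4.772=1.434 ≤ a1=1.488 → R1 fires; C=3 S=9 R=3 E=2
Draw 4: a1=1.488, a2=0.936, a3=0.396, a4=0.822, a5=1.338, a0=4.980; τ=−ln(0.5449)/4.980=0.122 → t=0.471; u2·a0=0.4831·4.980=2.406; a1=1.488 < 2.406 ≤ a1+a2=2.424 → R2 fires; C=3 S=8 R=4 E=2
Draw 5: a1=1.488, a2=0.832, a3=0.528, a4=1.096, a5=1.784, a0=5.728; τ=−ln(0.6291)/5.728=0.081 → t=0.552; u2·a0=0.5995·5.728=3.434; a1+…+a3=2.848 < 3.434 ≤ a1+…+a4=3.944 → R4 fires; C=3 S=8 R=5 E=2
Draw 6: a1=1.488, a2=0.832, a3=0.660, a4=1.370, a5=2.230, a0=6.580; τ=−ln(0.4332)/6.580=0.127 → t=0.680; u2·a0=0.6960·6.580=4.580; a1+…+a4=4.350 < 4.580 ≤ a1+…+a5=6.580 → R5 fires; C=3 S=10 R=4 E=4
Draw 7: a1=1.488, a2=1.040, a3=1.056, a4=1.096, a5=1.784, a0=6.464; τ=−ln(0.7606)/6.464=0.042 → t=0.722; u2·a0=0.1539·6.464=0.995 ≤ a1=1.488 → R1 fires; C=3 S=12 R=4 E=4
Draw 8: a1=1.488, a2=1.248, a3=1.056, a4=1.096, a5=1.784, a0=6.672; τ=−ln(0.0930)/6.672=0.356 → t=1.078; u2·a0=0.3889·6.672=2.595; a1=1.488 < 2.595 ≤ a1+a2=2.736 → R2 fires; C=3 S=11 R=5 E=4
Draw 9: a1=1.488, a2=1.144, a3=1.320, a4=1.370, a5=2.230, a0=7.552; τ=−ln(0.0142)/7.552=0.563 → t=1.641 > T=1.16: stop.
At T=1.16: C=3 S=11 R=5 E=4; the largest is S.

Dominant species at T: S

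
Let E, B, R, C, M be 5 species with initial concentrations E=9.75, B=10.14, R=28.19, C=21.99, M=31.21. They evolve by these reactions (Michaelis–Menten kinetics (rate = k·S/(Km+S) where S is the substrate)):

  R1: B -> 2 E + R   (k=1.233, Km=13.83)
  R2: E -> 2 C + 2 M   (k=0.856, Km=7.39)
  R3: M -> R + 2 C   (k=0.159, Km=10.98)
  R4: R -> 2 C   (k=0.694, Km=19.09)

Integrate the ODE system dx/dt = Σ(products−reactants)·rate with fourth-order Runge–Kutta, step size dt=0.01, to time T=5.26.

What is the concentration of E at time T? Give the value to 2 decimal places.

E at T = 12.11

RK4 with dt=0.01: 526 steps to T=5.26. Trajectory (selected grid times):
t=0.00: E=9.75 B=10.14 R=28.19 C=21.99 M=31.21
t=0.58: E=10.07 B=9.84 R=28.32 C=23.18 M=31.71
t=1.17: E=10.37 B=9.54 R=28.44 C=24.39 M=32.23
t=1.75: E=10.66 B=9.25 R=28.56 C=25.59 M=32.74
t=2.34: E=10.94 B=8.96 R=28.67 C=26.83 M=33.27
t=2.92: E=11.20 B=8.68 R=28.78 C=28.04 M=33.80
t=3.51: E=11.45 B=8.41 R=28.88 C=29.29 M=34.34
t=4.09: E=11.68 B=8.14 R=28.98 C=30.52 M=34.87
t=4.68: E=11.90 B=7.87 R=29.07 C=31.78 M=35.42
t=5.26: E=12.11 B=7.61 R=29.15 C=33.02 M=35.97
Read off E at T=5.26: 12.11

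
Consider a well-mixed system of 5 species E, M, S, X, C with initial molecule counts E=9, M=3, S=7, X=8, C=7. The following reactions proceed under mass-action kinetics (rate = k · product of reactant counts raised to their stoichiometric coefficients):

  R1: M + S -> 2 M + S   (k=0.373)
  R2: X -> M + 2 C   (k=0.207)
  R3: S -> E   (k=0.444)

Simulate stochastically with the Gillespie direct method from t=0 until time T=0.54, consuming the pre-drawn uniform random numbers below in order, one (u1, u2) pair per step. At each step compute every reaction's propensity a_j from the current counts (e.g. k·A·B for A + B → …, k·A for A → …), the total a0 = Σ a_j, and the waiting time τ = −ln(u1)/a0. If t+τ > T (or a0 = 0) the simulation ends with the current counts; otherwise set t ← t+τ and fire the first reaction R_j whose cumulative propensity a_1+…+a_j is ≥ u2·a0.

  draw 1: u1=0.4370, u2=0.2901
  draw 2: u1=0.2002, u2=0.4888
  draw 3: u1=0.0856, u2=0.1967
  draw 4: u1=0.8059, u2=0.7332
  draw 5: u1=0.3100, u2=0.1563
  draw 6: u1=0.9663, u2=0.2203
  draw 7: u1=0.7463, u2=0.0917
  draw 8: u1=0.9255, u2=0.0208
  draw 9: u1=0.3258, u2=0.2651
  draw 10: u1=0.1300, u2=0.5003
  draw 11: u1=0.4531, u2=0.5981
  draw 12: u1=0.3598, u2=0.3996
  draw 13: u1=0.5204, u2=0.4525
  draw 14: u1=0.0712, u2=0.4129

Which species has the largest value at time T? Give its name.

Dominant species at T: M

t=0.000: E=9 M=3 S=7 X=8 C=7
Draw 1: a1=7.833, a2=1.656, a3=3.108, a0=12.597; τ=−ln(0.4370)/12.597=0.066 → t=0.066; u2·a0=0.2901·12.597=3.654 ≤ a1=7.833 → R1 fires; E=9 M=4 S=7 X=8 C=7
Draw 2: a1=10.444, a2=1.656, a3=3.108, a0=15.208; τ=−ln(0.2002)/15.208=0.106 → t=0.171; u2·a0=0.4888·15.208=7.434 ≤ a1=10.444 → R1 fires; E=9 M=5 S=7 X=8 C=7
Draw 3: a1=13.055, a2=1.656, a3=3.108, a0=17.819; τ=−ln(0.0856)/17.819=0.138 → t=0.309; u2·a0=0.1967·17.819=3.505 ≤ a1=13.055 → R1 fires; E=9 M=6 S=7 X=8 C=7
Draw 4: a1=15.666, a2=1.656, a3=3.108, a0=20.430; τ=−ln(0.8059)/20.430=0.011 → t=0.320; u2·a0=0.7332·20.430=14.979 ≤ a1=15.666 → R1 fires; E=9 M=7 S=7 X=8 C=7
Draw 5: a1=18.277, a2=1.656, a3=3.108, a0=23.041; τ=−ln(0.3100)/23.041=0.051 → t=0.371; u2·a0=0.1563·23.041=3.601 ≤ a1=18.277 → R1 fires; E=9 M=8 S=7 X=8 C=7
Draw 6: a1=20.888, a2=1.656, a3=3.108, a0=25.652; τ=−ln(0.9663)/25.652=0.001 → t=0.372; u2·a0=0.2203·25.652=5.651 ≤ a1=20.888 → R1 fires; E=9 M=9 S=7 X=8 C=7
Draw 7: a1=23.499, a2=1.656, a3=3.108, a0=28.263; τ=−ln(0.7463)/28.263=0.010 → t=0.383; u2·a0=0.0917·28.263=2.592 ≤ a1=23.499 → R1 fires; E=9 M=10 S=7 X=8 C=7
Draw 8: a1=26.110, a2=1.656, a3=3.108, a0=30.874; τ=−ln(0.9255)/30.874=0.003 → t=0.385; u2·a0=0.0208·30.874=0.642 ≤ a1=26.110 → R1 fires; E=9 M=11 S=7 X=8 C=7
Draw 9: a1=28.721, a2=1.656, a3=3.108, a0=33.485; τ=−ln(0.3258)/33.485=0.033 → t=0.419; u2·a0=0.2651·33.485=8.877 ≤ a1=28.721 → R1 fires; E=9 M=12 S=7 X=8 C=7
Draw 10: a1=31.332, a2=1.656, a3=3.108, a0=36.096; τ=−ln(0.1300)/36.096=0.057 → t=0.475; u2·a0=0.5003·36.096=18.059 ≤ a1=31.332 → R1 fires; E=9 M=13 S=7 X=8 C=7
Draw 11: a1=33.943, a2=1.656, a3=3.108, a0=38.707; τ=−ln(0.4531)/38.707=0.020 → t=0.495; u2·a0=0.5981·38.707=23.151 ≤ a1=33.943 → R1 fires; E=9 M=14 S=7 X=8 C=7
Draw 12: a1=36.554, a2=1.656, a3=3.108, a0=41.318; τ=−ln(0.3598)/41.318=0.025 → t=0.520; u2·a0=0.3996·41.318=16.511 ≤ a1=36.554 → R1 fires; E=9 M=15 S=7 X=8 C=7
Draw 13: a1=39.165, a2=1.656, a3=3.108, a0=43.929; τ=−ln(0.5204)/43.929=0.015 → t=0.535; u2·a0=0.4525·43.929=19.878 ≤ a1=39.165 → R1 fires; E=9 M=16 S=7 X=8 C=7
Draw 14: a1=41.776, a2=1.656, a3=3.108, a0=46.540; τ=−ln(0.0712)/46.540=0.057 → t=0.592 > T=0.54: stop.
At T=0.54: E=9 M=16 S=7 X=8 C=7; the largest is M.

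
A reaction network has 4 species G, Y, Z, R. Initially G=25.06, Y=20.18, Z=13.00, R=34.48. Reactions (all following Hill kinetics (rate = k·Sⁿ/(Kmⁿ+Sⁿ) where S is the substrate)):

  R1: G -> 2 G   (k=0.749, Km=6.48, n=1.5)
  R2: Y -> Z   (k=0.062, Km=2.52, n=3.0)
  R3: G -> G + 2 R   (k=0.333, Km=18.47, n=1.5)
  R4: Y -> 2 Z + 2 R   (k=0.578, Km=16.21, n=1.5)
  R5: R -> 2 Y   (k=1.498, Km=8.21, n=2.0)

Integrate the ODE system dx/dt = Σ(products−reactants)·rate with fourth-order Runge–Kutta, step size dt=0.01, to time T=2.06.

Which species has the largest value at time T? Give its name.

Dominant species at T: R

RK4 with dt=0.01: 206 steps to T=2.06. Trajectory (selected grid times):
t=0.00: G=25.06 Y=20.18 Z=13.00 R=34.48
t=0.23: G=25.21 Y=20.74 Z=13.17 R=34.40
t=0.46: G=25.36 Y=21.30 Z=13.34 R=34.33
t=0.69: G=25.52 Y=21.86 Z=13.52 R=34.26
t=0.92: G=25.67 Y=22.41 Z=13.70 R=34.19
t=1.14: G=25.82 Y=22.94 Z=13.87 R=34.13
t=1.37: G=25.97 Y=23.49 Z=14.05 R=34.07
t=1.60: G=26.12 Y=24.05 Z=14.23 R=34.01
t=1.83: G=26.28 Y=24.60 Z=14.42 R=33.95
t=2.06: G=26.43 Y=25.15 Z=14.61 R=33.90
At T=2.06: G=26.43 Y=25.15 Z=14.61 R=33.90; the largest is R.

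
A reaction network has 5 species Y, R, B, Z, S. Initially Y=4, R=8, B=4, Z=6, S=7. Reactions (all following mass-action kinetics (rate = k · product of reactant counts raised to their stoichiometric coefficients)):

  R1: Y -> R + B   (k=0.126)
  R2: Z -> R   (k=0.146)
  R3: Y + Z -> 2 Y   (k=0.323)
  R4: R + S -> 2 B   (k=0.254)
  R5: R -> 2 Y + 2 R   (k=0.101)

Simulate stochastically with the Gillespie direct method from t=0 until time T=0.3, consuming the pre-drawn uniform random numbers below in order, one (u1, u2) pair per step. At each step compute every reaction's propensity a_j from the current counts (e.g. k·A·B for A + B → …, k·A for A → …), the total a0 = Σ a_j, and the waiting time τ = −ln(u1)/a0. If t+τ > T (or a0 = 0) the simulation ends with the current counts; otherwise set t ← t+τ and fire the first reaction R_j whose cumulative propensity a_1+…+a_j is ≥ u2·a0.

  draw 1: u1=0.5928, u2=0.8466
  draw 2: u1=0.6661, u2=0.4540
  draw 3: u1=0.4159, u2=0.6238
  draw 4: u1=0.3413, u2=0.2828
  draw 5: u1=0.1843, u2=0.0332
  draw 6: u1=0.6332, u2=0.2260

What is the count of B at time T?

B at T = 11

t=0.000: Y=4 R=8 B=4 Z=6 S=7
Draw 1: a1=0.504, a2=0.876, a3=7.752, a4=14.224, a5=0.808, a0=24.164; τ=−ln(0.5928)/24.164=0.022 → t=0.022; u2·a0=0.8466·24.164=20.457; a1+…+a3=9.132 < 20.457 ≤ a1+…+a4=23.356 → R4 fires; Y=4 R=7 B=6 Z=6 S=6
Draw 2: a1=0.504, a2=0.876, a3=7.752, a4=10.668, a5=0.707, a0=20.507; τ=−ln(0.6661)/20.507=0.020 → t=0.041; u2·a0=0.4540·20.507=9.310; a1+…+a3=9.132 < 9.310 ≤ a1+…+a4=19.800 → R4 fires; Y=4 R=6 B=8 Z=6 S=5
Draw 3: a1=0.504, a2=0.876, a3=7.752, a4=7.620, a5=0.606, a0=17.358; τ=−ln(0.4159)/17.358=0.051 → t=0.092; u2·a0=0.6238·17.358=10.828; a1+…+a3=9.132 < 10.828 ≤ a1+…+a4=16.752 → R4 fires; Y=4 R=5 B=10 Z=6 S=4
Draw 4: a1=0.504, a2=0.876, a3=7.752, a4=5.080, a5=0.505, a0=14.717; τ=−ln(0.3413)/14.717=0.073 → t=0.165; u2·a0=0.2828·14.717=4.162; a1+a2=1.380 < 4.162 ≤ a1+…+a3=9.132 → R3 fires; Y=5 R=5 B=10 Z=5 S=4
Draw 5: a1=0.630, a2=0.730, a3=8.075, a4=5.080, a5=0.505, a0=15.020; τ=−ln(0.1843)/15.020=0.113 → t=0.278; u2·a0=0.0332·15.020=0.499 ≤ a1=0.630 → R1 fires; Y=4 R=6 B=11 Z=5 S=4
Draw 6: a1=0.504, a2=0.730, a3=6.460, a4=6.096, a5=0.606, a0=14.396; τ=−ln(0.6332)/14.396=0.032 → t=0.309 > T=0.3: stop.
Read off B at T=0.3: 11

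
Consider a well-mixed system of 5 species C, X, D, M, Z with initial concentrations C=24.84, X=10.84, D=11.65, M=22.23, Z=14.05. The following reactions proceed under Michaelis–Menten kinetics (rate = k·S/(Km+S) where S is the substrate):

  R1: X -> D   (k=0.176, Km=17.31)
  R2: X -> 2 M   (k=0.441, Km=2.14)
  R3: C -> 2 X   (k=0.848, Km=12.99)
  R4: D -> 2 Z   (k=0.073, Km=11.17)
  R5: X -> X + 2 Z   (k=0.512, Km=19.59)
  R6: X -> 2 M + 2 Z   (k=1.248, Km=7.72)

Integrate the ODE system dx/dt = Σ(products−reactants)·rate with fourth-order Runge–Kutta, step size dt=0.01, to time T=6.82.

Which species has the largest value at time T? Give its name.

Dominant species at T: M

RK4 with dt=0.01: 682 steps to T=6.82. Trajectory (selected grid times):
t=0.00: C=24.84 X=10.84 D=11.65 M=22.23 Z=14.05
t=0.76: C=24.42 X=10.80 D=11.67 M=23.90 Z=15.49
t=1.52: C=24.00 X=10.75 D=11.70 M=25.56 Z=16.93
t=2.27: C=23.59 X=10.71 D=11.72 M=27.20 Z=18.35
t=3.03: C=23.17 X=10.65 D=11.74 M=28.86 Z=19.78
t=3.79: C=22.76 X=10.60 D=11.76 M=30.52 Z=21.21
t=4.55: C=22.35 X=10.54 D=11.79 M=32.17 Z=22.63
t=5.30: C=21.95 X=10.48 D=11.81 M=33.80 Z=24.04
t=6.06: C=21.55 X=10.41 D=11.83 M=35.45 Z=25.45
t=6.82: C=21.15 X=10.34 D=11.85 M=37.09 Z=26.87
At T=6.82: C=21.15 X=10.34 D=11.85 M=37.09 Z=26.87; the largest is M.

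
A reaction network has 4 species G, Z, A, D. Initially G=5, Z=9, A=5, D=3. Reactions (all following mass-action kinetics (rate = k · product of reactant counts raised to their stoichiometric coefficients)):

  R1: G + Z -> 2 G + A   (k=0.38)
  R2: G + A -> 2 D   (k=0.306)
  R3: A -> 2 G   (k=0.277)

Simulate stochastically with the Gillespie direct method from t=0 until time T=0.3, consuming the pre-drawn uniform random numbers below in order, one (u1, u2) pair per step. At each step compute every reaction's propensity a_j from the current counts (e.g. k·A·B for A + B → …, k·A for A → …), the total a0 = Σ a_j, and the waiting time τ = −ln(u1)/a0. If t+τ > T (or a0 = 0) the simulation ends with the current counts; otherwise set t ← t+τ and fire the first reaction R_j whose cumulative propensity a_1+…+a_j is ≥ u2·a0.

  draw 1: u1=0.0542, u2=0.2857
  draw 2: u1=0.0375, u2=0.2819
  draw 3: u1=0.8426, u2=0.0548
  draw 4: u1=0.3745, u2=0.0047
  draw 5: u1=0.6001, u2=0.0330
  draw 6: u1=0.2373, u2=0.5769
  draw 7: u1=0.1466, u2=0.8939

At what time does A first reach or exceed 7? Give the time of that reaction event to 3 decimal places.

Threshold first reached at t = 0.218

t=0.000: G=5 Z=9 A=5 D=3
Draw 1: a1=17.100, a2=7.650, a3=1.385, a0=26.135; τ=−ln(0.0542)/26.135=0.112 → t=0.112; u2·a0=0.2857·26.135=7.467 ≤ a1=17.100 → R1 fires; G=6 Z=8 A=6 D=3
Draw 2: a1=18.240, a2=11.016, a3=1.662, a0=30.918; τ=−ln(0.0375)/30.918=0.106 → t=0.218; u2·a0=0.2819·30.918=8.716 ≤ a1=18.240 → R1 fires; G=7 Z=7 A=7 D=3
Draw 3: a1=18.620, a2=14.994, a3=1.939, a0=35.553; τ=−ln(0.8426)/35.553=0.005 → t=0.223; u2·a0=0.0548·35.553=1.948 ≤ a1=18.620 → R1 fires; G=8 Z=6 A=8 D=3
Draw 4: a1=18.240, a2=19.584, a3=2.216, a0=40.040; τ=−ln(0.3745)/40.040=0.025 → t=0.247; u2·a0=0.0047·40.040=0.188 ≤ a1=18.240 → R1 fires; G=9 Z=5 A=9 D=3
Draw 5: a1=17.100, a2=24.786, a3=2.493, a0=44.379; τ=−ln(0.6001)/44.379=0.012 → t=0.259; u2·a0=0.0330·44.379=1.465 ≤ a1=17.100 → R1 fires; G=10 Z=4 A=10 D=3
Draw 6: a1=15.200, a2=30.600, a3=2.770, a0=48.570; τ=−ln(0.2373)/48.570=0.030 → t=0.288; u2·a0=0.5769·48.570=28.020; a1=15.200 < 28.020 ≤ a1+a2=45.800 → R2 fires; G=9 Z=4 A=9 D=5
Draw 7: a1=13.680, a2=24.786, a3=2.493, a0=40.959; τ=−ln(0.1466)/40.959=0.047 → t=0.335 > T=0.3: stop.
A first becomes ≥ 7 when it reaches 7 at the event at t=0.218.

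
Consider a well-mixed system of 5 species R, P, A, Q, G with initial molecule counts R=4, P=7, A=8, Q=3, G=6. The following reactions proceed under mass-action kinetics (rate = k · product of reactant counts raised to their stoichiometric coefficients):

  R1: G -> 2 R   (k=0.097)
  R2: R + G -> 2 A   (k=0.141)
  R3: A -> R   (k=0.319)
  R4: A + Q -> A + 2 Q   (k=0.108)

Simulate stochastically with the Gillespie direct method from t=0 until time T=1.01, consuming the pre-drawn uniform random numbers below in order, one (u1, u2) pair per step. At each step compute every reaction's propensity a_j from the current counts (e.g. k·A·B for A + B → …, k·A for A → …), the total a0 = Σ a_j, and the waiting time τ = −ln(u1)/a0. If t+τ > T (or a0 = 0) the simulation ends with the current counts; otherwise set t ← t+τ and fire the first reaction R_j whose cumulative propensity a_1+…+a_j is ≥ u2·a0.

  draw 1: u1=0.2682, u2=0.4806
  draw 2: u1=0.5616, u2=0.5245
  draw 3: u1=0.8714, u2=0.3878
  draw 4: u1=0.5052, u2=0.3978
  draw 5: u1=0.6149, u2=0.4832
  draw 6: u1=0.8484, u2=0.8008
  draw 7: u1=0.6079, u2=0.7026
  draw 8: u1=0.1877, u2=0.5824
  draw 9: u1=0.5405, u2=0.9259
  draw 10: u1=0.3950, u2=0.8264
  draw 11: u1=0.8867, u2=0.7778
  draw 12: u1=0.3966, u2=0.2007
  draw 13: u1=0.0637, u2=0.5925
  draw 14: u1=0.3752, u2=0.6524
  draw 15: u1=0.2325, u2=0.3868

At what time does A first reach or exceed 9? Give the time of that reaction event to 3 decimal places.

Threshold first reached at t = 0.295

t=0.000: R=4 P=7 A=8 Q=3 G=6
Draw 1: a1=0.582, a2=3.384, a3=2.552, a4=2.592, a0=9.110; τ=−ln(0.2682)/9.110=0.144 → t=0.144; u2·a0=0.4806·9.110=4.378; a1+a2=3.966 < 4.378 ≤ a1+…+a3=6.518 → R3 fires; R=5 P=7 A=7 Q=3 G=6
Draw 2: a1=0.582, a2=4.230, a3=2.233, a4=2.268, a0=9.313; τ=−ln(0.5616)/9.313=0.062 → t=0.206; u2·a0=0.5245·9.313=4.885; a1+a2=4.812 < 4.885 ≤ a1+…+a3=7.045 → R3 fires; R=6 P=7 A=6 Q=3 G=6
Draw 3: a1=0.582, a2=5.076, a3=1.914, a4=1.944, a0=9.516; τ=−ln(0.8714)/9.516=0.014 → t=0.221; u2·a0=0.3878·9.516=3.690; a1=0.582 < 3.690 ≤ a1+a2=5.658 → R2 fires; R=5 P=7 A=8 Q=3 G=5
Draw 4: a1=0.485, a2=3.525, a3=2.552, a4=2.592, a0=9.154; τ=−ln(0.5052)/9.154=0.075 → t=0.295; u2·a0=0.3978·9.154=3.641; a1=0.485 < 3.641 ≤ a1+a2=4.010 → R2 fires; R=4 P=7 A=10 Q=3 G=4
Draw 5: a1=0.388, a2=2.256, a3=3.190, a4=3.240, a0=9.074; τ=−ln(0.6149)/9.074=0.054 → t=0.349; u2·a0=0.4832·9.074=4.385; a1+a2=2.644 < 4.385 ≤ a1+…+a3=5.834 → R3 fires; R=5 P=7 A=9 Q=3 G=4
Draw 6: a1=0.388, a2=2.820, a3=2.871, a4=2.916, a0=8.995; τ=−ln(0.8484)/8.995=0.018 → t=0.367; u2·a0=0.8008·8.995=7.203; a1+…+a3=6.079 < 7.203 ≤ a1+…+a4=8.995 → R4 fires; R=5 P=7 A=9 Q=4 G=4
Draw 7: a1=0.388, a2=2.820, a3=2.871, a4=3.888, a0=9.967; τ=−ln(0.6079)/9.967=0.050 → t=0.417; u2·a0=0.7026·9.967=7.003; a1+…+a3=6.079 < 7.003 ≤ a1+…+a4=9.967 → R4 fires; R=5 P=7 A=9 Q=5 G=4
Draw 8: a1=0.388, a2=2.820, a3=2.871, a4=4.860, a0=10.939; τ=−ln(0.1877)/10.939=0.153 → t=0.570; u2·a0=0.5824·10.939=6.371; a1+…+a3=6.079 < 6.371 ≤ a1+…+a4=10.939 → R4 fires; R=5 P=7 A=9 Q=6 G=4
Draw 9: a1=0.388, a2=2.820, a3=2.871, a4=5.832, a0=11.911; τ=−ln(0.5405)/11.911=0.052 → t=0.622; u2·a0=0.9259·11.911=11.028; a1+…+a3=6.079 < 11.028 ≤ a1+…+a4=11.911 → R4 fires; R=5 P=7 A=9 Q=7 G=4
Draw 10: a1=0.388, a2=2.820, a3=2.871, a4=6.804, a0=12.883; τ=−ln(0.3950)/12.883=0.072 → t=0.694; u2·a0=0.8264·12.883=10.647; a1+…+a3=6.079 < 10.647 ≤ a1+…+a4=12.883 → R4 fires; R=5 P=7 A=9 Q=8 G=4
Draw 11: a1=0.388, a2=2.820, a3=2.871, a4=7.776, a0=13.855; τ=−ln(0.8867)/13.855=0.009 → t=0.703; u2·a0=0.7778·13.855=10.776; a1+…+a3=6.079 < 10.776 ≤ a1+…+a4=13.855 → R4 fires; R=5 P=7 A=9 Q=9 G=4
Draw 12: a1=0.388, a2=2.820, a3=2.871, a4=8.748, a0=14.827; τ=−ln(0.3966)/14.827=0.062 → t=0.765; u2·a0=0.2007·14.827=2.976; a1=0.388 < 2.976 ≤ a1+a2=3.208 → R2 fires; R=4 P=7 A=11 Q=9 G=3
Draw 13: a1=0.291, a2=1.692, a3=3.509, a4=10.692, a0=16.184; τ=−ln(0.0637)/16.184=0.170 → t=0.935; u2·a0=0.5925·16.184=9.589; a1+…+a3=5.492 < 9.589 ≤ a1+…+a4=16.184 → R4 fires; R=4 P=7 A=11 Q=10 G=3
Draw 14: a1=0.291, a2=1.692, a3=3.509, a4=11.880, a0=17.372; τ=−ln(0.3752)/17.372=0.056 → t=0.992; u2·a0=0.6524·17.372=11.333; a1+…+a3=5.492 < 11.333 ≤ a1+…+a4=17.372 → R4 fires; R=4 P=7 A=11 Q=11 G=3
Draw 15: a1=0.291, a2=1.692, a3=3.509, a4=13.068, a0=18.560; τ=−ln(0.2325)/18.560=0.079 → t=1.070 > T=1.01: stop.
A first becomes ≥ 9 when it reaches 10 at the event at t=0.295.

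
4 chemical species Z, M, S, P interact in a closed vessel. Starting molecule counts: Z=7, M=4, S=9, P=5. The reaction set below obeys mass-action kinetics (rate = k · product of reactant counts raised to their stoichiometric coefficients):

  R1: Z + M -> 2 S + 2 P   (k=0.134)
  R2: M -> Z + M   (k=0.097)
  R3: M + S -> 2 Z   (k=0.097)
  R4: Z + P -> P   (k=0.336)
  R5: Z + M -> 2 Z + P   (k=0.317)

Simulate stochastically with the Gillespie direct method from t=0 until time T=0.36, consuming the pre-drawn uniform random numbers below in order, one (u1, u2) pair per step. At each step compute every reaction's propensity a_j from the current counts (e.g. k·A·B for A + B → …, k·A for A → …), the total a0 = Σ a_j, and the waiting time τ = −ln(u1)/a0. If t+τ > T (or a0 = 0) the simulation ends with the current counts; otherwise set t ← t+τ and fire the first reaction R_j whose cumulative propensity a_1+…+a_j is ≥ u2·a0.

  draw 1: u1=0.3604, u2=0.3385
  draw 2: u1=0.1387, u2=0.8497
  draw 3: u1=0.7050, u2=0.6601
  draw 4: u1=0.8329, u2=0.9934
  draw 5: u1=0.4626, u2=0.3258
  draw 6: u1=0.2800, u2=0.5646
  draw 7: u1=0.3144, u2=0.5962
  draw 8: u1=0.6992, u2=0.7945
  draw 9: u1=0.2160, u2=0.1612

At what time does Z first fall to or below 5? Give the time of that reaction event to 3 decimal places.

Threshold first reached at t = 0.227

t=0.000: Z=7 M=4 S=9 P=5
Draw 1: a1=3.752, a2=0.388, a3=3.492, a4=11.760, a5=8.876, a0=28.268; τ=−ln(0.3604)/28.268=0.036 → t=0.036; u2·a0=0.3385·28.268=9.569; a1+…+a3=7.632 < 9.569 ≤ a1+…+a4=19.392 → R4 fires; Z=6 M=4 S=9 P=5
Draw 2: a1=3.216, a2=0.388, a3=3.492, a4=10.080, a5=7.608, a0=24.784; τ=−ln(0.1387)/24.784=0.080 → t=0.116; u2·a0=0.8497·24.784=21.059; a1+…+a4=17.176 < 21.059 ≤ a1+…+a5=24.784 → R5 fires; Z=7 M=3 S=9 P=6
Draw 3: a1=2.814, a2=0.291, a3=2.619, a4=14.112, a5=6.657, a0=26.493; τ=−ln(0.7050)/26.493=0.013 → t=0.129; u2·a0=0.6601·26.493=17.488; a1+…+a3=5.724 < 17.488 ≤ a1+…+a4=19.836 → R4 fires; Z=6 M=3 S=9 P=6
Draw 4: a1=2.412, a2=0.291, a3=2.619, a4=12.096, a5=5.706, a0=23.124; τ=−ln(0.8329)/23.124=0.008 → t=0.137; u2·a0=0.9934·23.124=22.971; a1+…+a4=17.418 < 22.971 ≤ a1+…+a5=23.124 → R5 fires; Z=7 M=2 S=9 P=7
Draw 5: a1=1.876, a2=0.194, a3=1.746, a4=16.464, a5=4.438, a0=24.718; τ=−ln(0.4626)/24.718=0.031 → t=0.168; u2·a0=0.3258·24.718=8.053; a1+…+a3=3.816 < 8.053 ≤ a1+…+a4=20.280 → R4 fires; Z=6 M=2 S=9 P=7
Draw 6: a1=1.608, a2=0.194, a3=1.746, a4=14.112, a5=3.804, a0=21.464; τ=−ln(0.2800)/21.464=0.059 → t=0.227; u2·a0=0.5646·21.464=12.119; a1+…+a3=3.548 < 12.119 ≤ a1+…+a4=17.660 → R4 fires; Z=5 M=2 S=9 P=7
Draw 7: a1=1.340, a2=0.194, a3=1.746, a4=11.760, a5=3.170, a0=18.210; τ=−ln(0.3144)/18.210=0.064 → t=0.291; u2·a0=0.5962·18.210=10.857; a1+…+a3=3.280 < 10.857 ≤ a1+…+a4=15.040 → R4 fires; Z=4 M=2 S=9 P=7
Draw 8: a1=1.072, a2=0.194, a3=1.746, a4=9.408, a5=2.536, a0=14.956; τ=−ln(0.6992)/14.956=0.024 → t=0.315; u2·a0=0.7945·14.956=11.883; a1+…+a3=3.012 < 11.883 ≤ a1+…+a4=12.420 → R4 fires; Z=3 M=2 S=9 P=7
Draw 9: a1=0.804, a2=0.194, a3=1.746, a4=7.056, a5=1.902, a0=11.702; τ=−ln(0.2160)/11.702=0.131 → t=0.446 > T=0.36: stop.
Z first becomes ≤ 5 when it reaches 5 at the event at t=0.227.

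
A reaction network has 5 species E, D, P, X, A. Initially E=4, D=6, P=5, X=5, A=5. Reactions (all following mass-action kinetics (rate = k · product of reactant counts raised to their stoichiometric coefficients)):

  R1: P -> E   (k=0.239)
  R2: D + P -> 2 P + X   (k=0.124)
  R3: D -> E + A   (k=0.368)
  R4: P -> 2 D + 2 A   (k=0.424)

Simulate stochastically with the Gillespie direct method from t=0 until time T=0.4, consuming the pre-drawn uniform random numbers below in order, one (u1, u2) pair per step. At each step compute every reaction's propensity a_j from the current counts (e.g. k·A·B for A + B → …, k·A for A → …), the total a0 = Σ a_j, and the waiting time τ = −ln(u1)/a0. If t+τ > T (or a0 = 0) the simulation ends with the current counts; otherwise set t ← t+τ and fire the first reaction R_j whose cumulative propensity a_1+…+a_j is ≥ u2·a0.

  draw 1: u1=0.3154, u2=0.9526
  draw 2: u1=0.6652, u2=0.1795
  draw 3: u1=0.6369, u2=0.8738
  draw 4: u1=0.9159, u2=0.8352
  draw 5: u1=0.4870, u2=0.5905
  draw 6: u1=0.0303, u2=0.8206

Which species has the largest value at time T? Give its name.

Dominant species at T: A

t=0.000: E=4 D=6 P=5 X=5 A=5
Draw 1: a1=1.195, a2=3.720, a3=2.208, a4=2.120, a0=9.243; τ=−ln(0.3154)/9.243=0.125 → t=0.125; u2·a0=0.9526·9.243=8.805; a1+…+a3=7.123 < 8.805 ≤ a1+…+a4=9.243 → R4 fires; E=4 D=8 P=4 X=5 A=7
Draw 2: a1=0.956, a2=3.968, a3=2.944, a4=1.696, a0=9.564; τ=−ln(0.6652)/9.564=0.043 → t=0.167; u2·a0=0.1795·9.564=1.717; a1=0.956 < 1.717 ≤ a1+a2=4.924 → R2 fires; E=4 D=7 P=5 X=6 A=7
Draw 3: a1=1.195, a2=4.340, a3=2.576, a4=2.120, a0=10.231; τ=−ln(0.6369)/10.231=0.044 → t=0.212; u2·a0=0.8738·10.231=8.940; a1+…+a3=8.111 < 8.940 ≤ a1+…+a4=10.231 → R4 fires; E=4 D=9 P=4 X=6 A=9
Draw 4: a1=0.956, a2=4.464, a3=3.312, a4=1.696, a0=10.428; τ=−ln(0.9159)/10.428=0.008 → t=0.220; u2·a0=0.8352·10.428=8.709; a1+a2=5.420 < 8.709 ≤ a1+…+a3=8.732 → R3 fires; E=5 D=8 P=4 X=6 A=10
Draw 5: a1=0.956, a2=3.968, a3=2.944, a4=1.696, a0=9.564; τ=−ln(0.4870)/9.564=0.075 → t=0.295; u2·a0=0.5905·9.564=5.648; a1+a2=4.924 < 5.648 ≤ a1+…+a3=7.868 → R3 fires; E=6 D=7 P=4 X=6 A=11
Draw 6: a1=0.956, a2=3.472, a3=2.576, a4=1.696, a0=8.700; τ=−ln(0.0303)/8.700=0.402 → t=0.697 > T=0.4: stop.
At T=0.4: E=6 D=7 P=4 X=6 A=11; the largest is A.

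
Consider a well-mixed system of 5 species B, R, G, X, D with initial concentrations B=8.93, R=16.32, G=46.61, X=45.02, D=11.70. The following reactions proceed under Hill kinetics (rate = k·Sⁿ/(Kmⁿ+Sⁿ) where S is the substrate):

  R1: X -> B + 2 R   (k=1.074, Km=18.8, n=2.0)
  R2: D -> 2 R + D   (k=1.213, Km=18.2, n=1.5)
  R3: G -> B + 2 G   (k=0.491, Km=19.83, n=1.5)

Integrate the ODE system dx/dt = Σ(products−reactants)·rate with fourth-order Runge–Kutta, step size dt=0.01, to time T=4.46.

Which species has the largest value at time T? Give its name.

RK4 with dt=0.01: 446 steps to T=4.46. Trajectory (selected grid times):
t=0.00: B=8.93 R=16.32 G=46.61 X=45.02 D=11.70
t=0.50: B=9.58 R=17.65 G=46.80 X=44.56 D=11.70
t=0.99: B=10.21 R=18.94 G=46.99 X=44.12 D=11.70
t=1.49: B=10.86 R=20.26 G=47.18 X=43.66 D=11.70
t=1.98: B=11.49 R=21.55 G=47.37 X=43.22 D=11.70
t=2.48: B=12.14 R=22.87 G=47.57 X=42.77 D=11.70
t=2.97: B=12.77 R=24.15 G=47.76 X=42.33 D=11.70
t=3.47: B=13.41 R=25.46 G=47.95 X=41.88 D=11.70
t=3.96: B=14.04 R=26.74 G=48.14 X=41.44 D=11.70
t=4.46: B=14.67 R=28.04 G=48.33 X=41.00 D=11.70
At T=4.46: B=14.67 R=28.04 G=48.33 X=41.00 D=11.70; the largest is G.

Dominant species at T: G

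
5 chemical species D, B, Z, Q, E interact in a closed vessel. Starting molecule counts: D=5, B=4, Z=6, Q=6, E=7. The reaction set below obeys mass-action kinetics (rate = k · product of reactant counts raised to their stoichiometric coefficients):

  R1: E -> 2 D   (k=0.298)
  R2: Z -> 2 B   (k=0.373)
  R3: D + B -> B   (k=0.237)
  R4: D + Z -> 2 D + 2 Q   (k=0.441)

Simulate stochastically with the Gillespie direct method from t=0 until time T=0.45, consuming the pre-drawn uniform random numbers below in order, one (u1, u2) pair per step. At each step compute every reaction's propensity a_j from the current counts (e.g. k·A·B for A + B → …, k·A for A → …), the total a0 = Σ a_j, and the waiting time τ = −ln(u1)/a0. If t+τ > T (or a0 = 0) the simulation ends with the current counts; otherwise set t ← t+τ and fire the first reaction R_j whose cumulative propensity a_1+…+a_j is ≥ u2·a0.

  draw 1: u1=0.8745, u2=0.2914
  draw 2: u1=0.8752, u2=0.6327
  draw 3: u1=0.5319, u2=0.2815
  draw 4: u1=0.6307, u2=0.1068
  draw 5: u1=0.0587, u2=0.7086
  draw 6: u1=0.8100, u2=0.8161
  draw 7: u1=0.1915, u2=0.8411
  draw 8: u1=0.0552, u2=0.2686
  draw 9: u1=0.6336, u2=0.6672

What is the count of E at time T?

E at T = 6

t=0.000: D=5 B=4 Z=6 Q=6 E=7
Draw 1: a1=2.086, a2=2.238, a3=4.740, a4=13.230, a0=22.294; τ=−ln(0.8745)/22.294=0.006 → t=0.006; u2·a0=0.2914·22.294=6.496; a1+a2=4.324 < 6.496 ≤ a1+…+a3=9.064 → R3 fires; D=4 B=4 Z=6 Q=6 E=7
Draw 2: a1=2.086, a2=2.238, a3=3.792, a4=10.584, a0=18.700; τ=−ln(0.8752)/18.700=0.007 → t=0.013; u2·a0=0.6327·18.700=11.831; a1+…+a3=8.116 < 11.831 ≤ a1+…+a4=18.700 → R4 fires; D=5 B=4 Z=5 Q=8 E=7
Draw 3: a1=2.086, a2=1.865, a3=4.740, a4=11.025, a0=19.716; τ=−ln(0.5319)/19.716=0.032 → t=0.045; u2·a0=0.2815·19.716=5.550; a1+a2=3.951 < 5.550 ≤ a1+…+a3=8.691 → R3 fires; D=4 B=4 Z=5 Q=8 E=7
Draw 4: a1=2.086, a2=1.865, a3=3.792, a4=8.820, a0=16.563; τ=−ln(0.6307)/16.563=0.028 → t=0.073; u2·a0=0.1068·16.563=1.769 ≤ a1=2.086 → R1 fires; D=6 B=4 Z=5 Q=8 E=6
Draw 5: a1=1.788, a2=1.865, a3=5.688, a4=13.230, a0=22.571; τ=−ln(0.0587)/22.571=0.126 → t=0.199; u2·a0=0.7086·22.571=15.994; a1+…+a3=9.341 < 15.994 ≤ a1+…+a4=22.571 → R4 fires; D=7 B=4 Z=4 Q=10 E=6
Draw 6: a1=1.788, a2=1.492, a3=6.636, a4=12.348, a0=22.264; τ=−ln(0.8100)/22.264=0.009 → t=0.208; u2·a0=0.8161·22.264=18.170; a1+…+a3=9.916 < 18.170 ≤ a1+…+a4=22.264 → R4 fires; D=8 B=4 Z=3 Q=12 E=6
Draw 7: a1=1.788, a2=1.119, a3=7.584, a4=10.584, a0=21.075; τ=−ln(0.1915)/21.075=0.078 → t=0.287; u2·a0=0.8411·21.075=17.726; a1+…+a3=10.491 < 17.726 ≤ a1+…+a4=21.075 → R4 fires; D=9 B=4 Z=2 Q=14 E=6
Draw 8: a1=1.788, a2=0.746, a3=8.532, a4=7.938, a0=19.004; τ=−ln(0.0552)/19.004=0.152 → t=0.439; u2·a0=0.2686·19.004=5.104; a1+a2=2.534 < 5.104 ≤ a1+…+a3=11.066 → R3 fires; D=8 B=4 Z=2 Q=14 E=6
Draw 9: a1=1.788, a2=0.746, a3=7.584, a4=7.056, a0=17.174; τ=−ln(0.6336)/17.174=0.027 → t=0.466 > T=0.45: stop.
Read off E at T=0.45: 6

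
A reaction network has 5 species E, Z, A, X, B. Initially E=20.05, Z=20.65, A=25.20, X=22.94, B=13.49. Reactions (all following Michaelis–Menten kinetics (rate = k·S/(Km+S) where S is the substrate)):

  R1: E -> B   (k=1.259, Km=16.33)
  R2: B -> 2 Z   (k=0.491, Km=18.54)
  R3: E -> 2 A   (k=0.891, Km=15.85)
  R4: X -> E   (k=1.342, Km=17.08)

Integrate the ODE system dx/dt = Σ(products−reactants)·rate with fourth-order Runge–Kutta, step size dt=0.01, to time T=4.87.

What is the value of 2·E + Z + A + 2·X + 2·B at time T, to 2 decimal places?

Value at T = 158.81

Check how each reaction changes W = 2·E + Z + A + 2·X + 2·B (weight of products minus weight of reactants):
R1: E -> B: (2·1) − (2·1) = 2 − 2 = 0
R2: B -> 2 Z: (1·2) − (2·1) = 2 − 2 = 0
R3: E -> 2 A: (1·2) − (2·1) = 2 − 2 = 0
R4: X -> E: (2·1) − (2·1) = 2 − 2 = 0
Every reaction leaves W unchanged, so W is conserved and no simulation is needed: W(T) = W(0) = 2·20.05 + 20.65 + 25.20 + 2·22.94 + 2·13.49 = 158.81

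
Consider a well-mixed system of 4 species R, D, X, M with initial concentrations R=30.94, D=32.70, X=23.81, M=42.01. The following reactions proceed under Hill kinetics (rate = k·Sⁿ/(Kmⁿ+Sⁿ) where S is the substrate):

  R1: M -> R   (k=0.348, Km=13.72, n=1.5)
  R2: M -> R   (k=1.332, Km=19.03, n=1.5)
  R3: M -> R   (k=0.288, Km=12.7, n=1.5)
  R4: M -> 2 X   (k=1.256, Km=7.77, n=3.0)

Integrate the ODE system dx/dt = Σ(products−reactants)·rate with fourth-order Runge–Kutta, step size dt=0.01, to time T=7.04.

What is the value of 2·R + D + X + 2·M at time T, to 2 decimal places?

Value at T = 202.41

Check how each reaction changes W = 2·R + D + X + 2·M (weight of products minus weight of reactants):
R1: M -> R: (2·1) − (2·1) = 2 − 2 = 0
R2: M -> R: (2·1) − (2·1) = 2 − 2 = 0
R3: M -> R: (2·1) − (2·1) = 2 − 2 = 0
R4: M -> 2 X: (1·2) − (2·1) = 2 − 2 = 0
Every reaction leaves W unchanged, so W is conserved and no simulation is needed: W(T) = W(0) = 2·30.94 + 32.70 + 23.81 + 2·42.01 = 202.41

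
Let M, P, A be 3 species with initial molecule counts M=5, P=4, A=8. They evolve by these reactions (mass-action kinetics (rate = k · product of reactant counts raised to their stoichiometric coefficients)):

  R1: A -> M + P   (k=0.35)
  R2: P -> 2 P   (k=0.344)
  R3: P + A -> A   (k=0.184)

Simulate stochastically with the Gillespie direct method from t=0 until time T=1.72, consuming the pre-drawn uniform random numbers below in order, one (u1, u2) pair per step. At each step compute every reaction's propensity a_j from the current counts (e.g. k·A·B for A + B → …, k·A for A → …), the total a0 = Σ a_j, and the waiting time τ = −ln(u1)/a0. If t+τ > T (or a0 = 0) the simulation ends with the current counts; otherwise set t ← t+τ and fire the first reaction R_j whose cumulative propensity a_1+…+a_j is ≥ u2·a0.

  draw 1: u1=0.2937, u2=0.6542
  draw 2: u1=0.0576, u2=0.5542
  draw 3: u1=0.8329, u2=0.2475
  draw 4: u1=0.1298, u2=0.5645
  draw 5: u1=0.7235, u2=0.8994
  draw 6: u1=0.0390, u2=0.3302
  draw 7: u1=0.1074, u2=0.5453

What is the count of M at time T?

M at T = 7

t=0.000: M=5 P=4 A=8
Draw 1: a1=2.800, a2=1.376, a3=5.888, a0=10.064; τ=−ln(0.2937)/10.064=0.122 → t=0.122; u2·a0=0.6542·10.064=6.584; a1+a2=4.176 < 6.584 ≤ a1+…+a3=10.064 → R3 fires; M=5 P=3 A=8
Draw 2: a1=2.800, a2=1.032, a3=4.416, a0=8.248; τ=−ln(0.0576)/8.248=0.346 → t=0.468; u2·a0=0.5542·8.248=4.571; a1+a2=3.832 < 4.571 ≤ a1+…+a3=8.248 → R3 fires; M=5 P=2 A=8
Draw 3: a1=2.800, a2=0.688, a3=2.944, a0=6.432; τ=−ln(0.8329)/6.432=0.028 → t=0.496; u2·a0=0.2475·6.432=1.592 ≤ a1=2.800 → R1 fires; M=6 P=3 A=7
Draw 4: a1=2.450, a2=1.032, a3=3.864, a0=7.346; τ=−ln(0.1298)/7.346=0.278 → t=0.774; u2·a0=0.5645·7.346=4.147; a1+a2=3.482 < 4.147 ≤ a1+…+a3=7.346 → R3 fires; M=6 P=2 A=7
Draw 5: a1=2.450, a2=0.688, a3=2.576, a0=5.714; τ=−ln(0.7235)/5.714=0.057 → t=0.831; u2·a0=0.8994·5.714=5.139; a1+a2=3.138 < 5.139 ≤ a1+…+a3=5.714 → R3 fires; M=6 P=1 A=7
Draw 6: a1=2.450, a2=0.344, a3=1.288, a0=4.082; τ=−ln(0.0390)/4.082=0.795 → t=1.626; u2·a0=0.3302·4.082=1.348 ≤ a1=2.450 → R1 fires; M=7 P=2 A=6
Draw 7: a1=2.100, a2=0.688, a3=2.208, a0=4.996; τ=−ln(0.1074)/4.996=0.447 → t=2.072 > T=1.72: stop.
Read off M at T=1.72: 7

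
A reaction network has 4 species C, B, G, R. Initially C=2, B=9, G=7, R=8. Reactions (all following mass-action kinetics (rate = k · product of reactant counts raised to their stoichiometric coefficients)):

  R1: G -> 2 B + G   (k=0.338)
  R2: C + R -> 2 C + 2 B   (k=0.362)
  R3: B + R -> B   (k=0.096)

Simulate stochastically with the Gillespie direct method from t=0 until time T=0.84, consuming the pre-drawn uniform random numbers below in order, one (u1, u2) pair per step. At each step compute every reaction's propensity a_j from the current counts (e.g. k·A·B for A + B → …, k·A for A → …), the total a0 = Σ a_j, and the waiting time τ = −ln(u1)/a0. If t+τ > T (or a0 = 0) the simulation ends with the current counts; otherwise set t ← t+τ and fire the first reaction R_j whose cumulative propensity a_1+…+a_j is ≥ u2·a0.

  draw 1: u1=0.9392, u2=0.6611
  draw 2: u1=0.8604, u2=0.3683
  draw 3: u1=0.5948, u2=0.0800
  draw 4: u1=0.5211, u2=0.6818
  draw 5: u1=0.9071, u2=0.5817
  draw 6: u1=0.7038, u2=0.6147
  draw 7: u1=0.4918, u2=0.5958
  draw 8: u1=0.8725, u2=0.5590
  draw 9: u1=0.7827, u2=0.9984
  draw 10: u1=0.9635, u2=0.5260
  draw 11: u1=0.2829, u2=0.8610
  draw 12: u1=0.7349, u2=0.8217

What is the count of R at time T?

R at T = 0

t=0.000: C=2 B=9 G=7 R=8
Draw 1: a1=2.366, a2=5.792, a3=6.912, a0=15.070; τ=−ln(0.9392)/15.070=0.004 → t=0.004; u2·a0=0.6611·15.070=9.963; a1+a2=8.158 < 9.963 ≤ a1+…+a3=15.070 → R3 fires; C=2 B=9 G=7 R=7
Draw 2: a1=2.366, a2=5.068, a3=6.048, a0=13.482; τ=−ln(0.8604)/13.482=0.011 → t=0.015; u2·a0=0.3683·13.482=4.965; a1=2.366 < 4.965 ≤ a1+a2=7.434 → R2 fires; C=3 B=11 G=7 R=6
Draw 3: a1=2.366, a2=6.516, a3=6.336, a0=15.218; τ=−ln(0.5948)/15.218=0.034 → t=0.049; u2·a0=0.0800·15.218=1.217 ≤ a1=2.366 → R1 fires; C=3 B=13 G=7 R=6
Draw 4: a1=2.366, a2=6.516, a3=7.488, a0=16.370; τ=−ln(0.5211)/16.370=0.040 → t=0.089; u2·a0=0.6818·16.370=11.161; a1+a2=8.882 < 11.161 ≤ a1+…+a3=16.370 → R3 fires; C=3 B=13 G=7 R=5
Draw 5: a1=2.366, a2=5.430, a3=6.240, a0=14.036; τ=−ln(0.9071)/14.036=0.007 → t=0.096; u2·a0=0.5817·14.036=8.165; a1+a2=7.796 < 8.165 ≤ a1+…+a3=14.036 → R3 fires; C=3 B=13 G=7 R=4
Draw 6: a1=2.366, a2=4.344, a3=4.992, a0=11.702; τ=−ln(0.7038)/11.702=0.030 → t=0.126; u2·a0=0.6147·11.702=7.193; a1+a2=6.710 < 7.193 ≤ a1+…+a3=11.702 → R3 fires; C=3 B=13 G=7 R=3
Draw 7: a1=2.366, a2=3.258, a3=3.744, a0=9.368; τ=−ln(0.4918)/9.368=0.076 → t=0.202; u2·a0=0.5958·9.368=5.581; a1=2.366 < 5.581 ≤ a1+a2=5.624 → R2 fires; C=4 B=15 G=7 R=2
Draw 8: a1=2.366, a2=2.896, a3=2.880, a0=8.142; τ=−ln(0.8725)/8.142=0.017 → t=0.219; u2·a0=0.5590·8.142=4.551; a1=2.366 < 4.551 ≤ a1+a2=5.262 → R2 fires; C=5 B=17 G=7 R=1
Draw 9: a1=2.366, a2=1.810, a3=1.632, a0=5.808; τ=−ln(0.7827)/5.808=0.042 → t=0.261; u2·a0=0.9984·5.808=5.799; a1+a2=4.176 < 5.799 ≤ a1+…+a3=5.808 → R3 fires; C=5 B=17 G=7 R=0
Draw 10: a1=2.366, a2=0.000, a3=0.000, a0=2.366; τ=−ln(0.9635)/2.366=0.016 → t=0.277; u2·a0=0.5260·2.366=1.245 ≤ a1=2.366 → R1 fires; C=5 B=19 G=7 R=0
Draw 11: a1=2.366, a2=0.000, a3=0.000, a0=2.366; τ=−ln(0.2829)/2.366=0.534 → t=0.810; u2·a0=0.8610·2.366=2.037 ≤ a1=2.366 → R1 fires; C=5 B=21 G=7 R=0
Draw 12: a1=2.366, a2=0.000, a3=0.000, a0=2.366; τ=−ln(0.7349)/2.366=0.130 → t=0.940 > T=0.84: stop.
Read off R at T=0.84: 0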